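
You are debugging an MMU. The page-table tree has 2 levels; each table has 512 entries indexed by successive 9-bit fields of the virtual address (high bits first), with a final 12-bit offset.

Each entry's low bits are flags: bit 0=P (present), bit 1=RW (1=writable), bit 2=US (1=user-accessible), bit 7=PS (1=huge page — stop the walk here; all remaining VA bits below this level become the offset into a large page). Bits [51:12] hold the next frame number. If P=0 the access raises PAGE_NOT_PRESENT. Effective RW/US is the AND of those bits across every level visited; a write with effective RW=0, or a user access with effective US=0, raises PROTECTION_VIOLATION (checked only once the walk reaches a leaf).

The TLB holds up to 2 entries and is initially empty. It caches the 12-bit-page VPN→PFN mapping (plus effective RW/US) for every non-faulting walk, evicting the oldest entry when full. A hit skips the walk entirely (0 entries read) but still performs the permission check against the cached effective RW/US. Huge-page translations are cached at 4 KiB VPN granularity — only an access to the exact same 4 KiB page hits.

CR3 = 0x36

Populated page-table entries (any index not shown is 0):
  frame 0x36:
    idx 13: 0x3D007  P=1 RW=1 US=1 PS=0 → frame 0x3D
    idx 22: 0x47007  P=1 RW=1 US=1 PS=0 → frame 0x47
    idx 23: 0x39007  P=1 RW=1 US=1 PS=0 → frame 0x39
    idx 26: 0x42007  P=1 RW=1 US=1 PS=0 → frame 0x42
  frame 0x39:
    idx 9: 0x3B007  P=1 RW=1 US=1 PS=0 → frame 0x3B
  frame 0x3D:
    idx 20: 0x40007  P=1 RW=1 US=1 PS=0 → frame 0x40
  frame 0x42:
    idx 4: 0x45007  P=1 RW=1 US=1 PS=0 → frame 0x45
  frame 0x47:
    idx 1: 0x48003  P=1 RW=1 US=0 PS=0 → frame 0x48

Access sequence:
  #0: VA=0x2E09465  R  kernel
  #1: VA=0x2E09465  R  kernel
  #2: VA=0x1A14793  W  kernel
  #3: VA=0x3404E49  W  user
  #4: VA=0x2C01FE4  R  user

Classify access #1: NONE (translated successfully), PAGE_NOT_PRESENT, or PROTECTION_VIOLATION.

Per-access translation:
#0 VA=0x2E09465 (r,kernel):
  [0] read 0x36 idx=23: raw=0x39007 flags P=1 W=1 U=1 S=0
  [1] read 0x39 idx=9: raw=0x3B007 flags P=1 W=1 U=1 S=0
  ⇒ phys 0x3B465  [2 reads]
#1 VA=0x2E09465 (r,kernel):
  TLB hit vpn=0x2E09 → PA=0x3B465
#2 VA=0x1A14793 (w,kernel):
  [0] read 0x36 idx=13: raw=0x3D007 flags P=1 W=1 U=1 S=0
  [1] read 0x3D idx=20: raw=0x40007 flags P=1 W=1 U=1 S=0
  ⇒ phys 0x40793  [2 reads]
#3 VA=0x3404E49 (w,user):
  [0] read 0x36 idx=26: raw=0x42007 flags P=1 W=1 U=1 S=0
  [1] read 0x42 idx=4: raw=0x45007 flags P=1 W=1 U=1 S=0
  ⇒ phys 0x45E49  [2 reads]
#4 VA=0x2C01FE4 (r,user):
  [0] read 0x36 idx=22: raw=0x47007 flags P=1 W=1 U=1 S=0
  [1] read 0x47 idx=1: raw=0x48003 flags P=1 W=1 U=0 S=0
  ⇒ fault: PROTECTION_VIOLATION  — 2 lookups

Access #1 fault: NONE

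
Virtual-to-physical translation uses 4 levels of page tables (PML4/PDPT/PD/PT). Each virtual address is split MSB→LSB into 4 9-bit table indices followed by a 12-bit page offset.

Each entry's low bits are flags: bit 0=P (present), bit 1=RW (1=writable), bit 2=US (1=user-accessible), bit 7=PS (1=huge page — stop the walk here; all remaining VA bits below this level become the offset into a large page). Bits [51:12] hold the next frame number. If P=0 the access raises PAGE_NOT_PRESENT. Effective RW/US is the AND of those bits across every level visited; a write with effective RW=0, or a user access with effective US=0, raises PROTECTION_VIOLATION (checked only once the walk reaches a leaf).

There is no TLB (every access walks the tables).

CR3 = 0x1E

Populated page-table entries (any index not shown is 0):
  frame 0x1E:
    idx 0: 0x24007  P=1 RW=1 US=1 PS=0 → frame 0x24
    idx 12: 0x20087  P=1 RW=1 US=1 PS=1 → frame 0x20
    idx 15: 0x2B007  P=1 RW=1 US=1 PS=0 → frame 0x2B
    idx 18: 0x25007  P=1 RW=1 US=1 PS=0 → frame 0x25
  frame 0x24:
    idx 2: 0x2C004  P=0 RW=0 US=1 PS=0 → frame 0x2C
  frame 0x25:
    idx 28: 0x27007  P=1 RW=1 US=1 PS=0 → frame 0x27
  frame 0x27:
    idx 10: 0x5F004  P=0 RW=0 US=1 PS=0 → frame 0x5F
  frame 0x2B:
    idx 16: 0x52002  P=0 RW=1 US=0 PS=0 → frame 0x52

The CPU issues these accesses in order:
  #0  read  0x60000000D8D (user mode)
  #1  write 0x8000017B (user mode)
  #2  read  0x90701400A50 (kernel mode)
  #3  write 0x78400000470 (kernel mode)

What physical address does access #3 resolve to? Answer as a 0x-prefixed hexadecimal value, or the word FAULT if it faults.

Trace:
#0 VA=0x60000000D8D (r,user):
  L0 @0x1E[12] → 0x20087  P=1,RW=1,US=1,PS=1
  ⇒ phys 0x20D8D (huge @L0)  [1 reads]
#1 VA=0x8000017B (w,user):
  L0 @0x1E[0] → 0x24007  P=1,RW=1,US=1,PS=0
  L1 @0x24[2] → 0x2C004  P=0,RW=0,US=1,PS=0
  ⇒ fault: PAGE_NOT_PRESENT  — 2 lookups
#2 VA=0x90701400A50 (r,kernel):
  L0 @0x1E[18] → 0x25007  P=1,RW=1,US=1,PS=0
  L1 @0x25[28] → 0x27007  P=1,RW=1,US=1,PS=0
  L2 @0x27[10] → 0x5F004  P=0,RW=0,US=1,PS=0
  ⇒ fault: PAGE_NOT_PRESENT  — 3 lookups
#3 VA=0x78400000470 (w,kernel):
  L0 @0x1E[15] → 0x2B007  P=1,RW=1,US=1,PS=0
  L1 @0x2B[16] → 0x52002  P=0,RW=1,US=0,PS=0
  ⇒ fault: PAGE_NOT_PRESENT  — 2 lookups

Access #3 PA: FAULT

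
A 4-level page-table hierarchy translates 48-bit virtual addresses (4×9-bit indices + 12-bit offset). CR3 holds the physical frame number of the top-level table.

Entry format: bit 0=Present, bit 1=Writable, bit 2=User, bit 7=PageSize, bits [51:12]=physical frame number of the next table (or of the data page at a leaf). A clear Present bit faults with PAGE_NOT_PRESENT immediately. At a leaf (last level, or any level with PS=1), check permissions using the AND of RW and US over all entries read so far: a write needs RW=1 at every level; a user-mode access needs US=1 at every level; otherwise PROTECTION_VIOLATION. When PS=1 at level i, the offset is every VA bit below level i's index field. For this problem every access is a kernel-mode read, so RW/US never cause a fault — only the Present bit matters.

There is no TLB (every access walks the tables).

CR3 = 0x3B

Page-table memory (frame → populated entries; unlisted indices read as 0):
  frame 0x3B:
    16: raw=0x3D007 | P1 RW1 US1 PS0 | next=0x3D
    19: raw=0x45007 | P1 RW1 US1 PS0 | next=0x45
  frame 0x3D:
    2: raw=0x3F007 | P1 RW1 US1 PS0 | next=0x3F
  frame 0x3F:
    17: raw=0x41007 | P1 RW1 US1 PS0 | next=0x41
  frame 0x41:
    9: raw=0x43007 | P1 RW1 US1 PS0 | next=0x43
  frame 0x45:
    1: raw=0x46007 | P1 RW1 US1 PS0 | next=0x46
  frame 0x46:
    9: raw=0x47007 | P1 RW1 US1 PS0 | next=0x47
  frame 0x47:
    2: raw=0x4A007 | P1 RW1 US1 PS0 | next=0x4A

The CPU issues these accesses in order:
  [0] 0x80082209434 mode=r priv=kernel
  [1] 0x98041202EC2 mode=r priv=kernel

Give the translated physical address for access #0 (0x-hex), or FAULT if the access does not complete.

Per-access translation:
#0 VA=0x80082209434 (r,kernel):
  [0] read 0x3B idx=16: raw=0x3D007 flags P=1 W=1 U=1 S=0
  [1] read 0x3D idx=2: raw=0x3F007 flags P=1 W=1 U=1 S=0
  [2] read 0x3F idx=17: raw=0x41007 flags P=1 W=1 U=1 S=0
  [3] read 0x41 idx=9: raw=0x43007 flags P=1 W=1 U=1 S=0
  → PA=0x43434  (4 entries read)
#1 VA=0x98041202EC2 (r,kernel):
  [0] read 0x3B idx=19: raw=0x45007 flags P=1 W=1 U=1 S=0
  [1] read 0x45 idx=1: raw=0x46007 flags P=1 W=1 U=1 S=0
  [2] read 0x46 idx=9: raw=0x47007 flags P=1 W=1 U=1 S=0
  [3] read 0x47 idx=2: raw=0x4A007 flags P=1 W=1 U=1 S=0
  → PA=0x4AEC2  (4 entries read)

Access #0 PA: 0x43434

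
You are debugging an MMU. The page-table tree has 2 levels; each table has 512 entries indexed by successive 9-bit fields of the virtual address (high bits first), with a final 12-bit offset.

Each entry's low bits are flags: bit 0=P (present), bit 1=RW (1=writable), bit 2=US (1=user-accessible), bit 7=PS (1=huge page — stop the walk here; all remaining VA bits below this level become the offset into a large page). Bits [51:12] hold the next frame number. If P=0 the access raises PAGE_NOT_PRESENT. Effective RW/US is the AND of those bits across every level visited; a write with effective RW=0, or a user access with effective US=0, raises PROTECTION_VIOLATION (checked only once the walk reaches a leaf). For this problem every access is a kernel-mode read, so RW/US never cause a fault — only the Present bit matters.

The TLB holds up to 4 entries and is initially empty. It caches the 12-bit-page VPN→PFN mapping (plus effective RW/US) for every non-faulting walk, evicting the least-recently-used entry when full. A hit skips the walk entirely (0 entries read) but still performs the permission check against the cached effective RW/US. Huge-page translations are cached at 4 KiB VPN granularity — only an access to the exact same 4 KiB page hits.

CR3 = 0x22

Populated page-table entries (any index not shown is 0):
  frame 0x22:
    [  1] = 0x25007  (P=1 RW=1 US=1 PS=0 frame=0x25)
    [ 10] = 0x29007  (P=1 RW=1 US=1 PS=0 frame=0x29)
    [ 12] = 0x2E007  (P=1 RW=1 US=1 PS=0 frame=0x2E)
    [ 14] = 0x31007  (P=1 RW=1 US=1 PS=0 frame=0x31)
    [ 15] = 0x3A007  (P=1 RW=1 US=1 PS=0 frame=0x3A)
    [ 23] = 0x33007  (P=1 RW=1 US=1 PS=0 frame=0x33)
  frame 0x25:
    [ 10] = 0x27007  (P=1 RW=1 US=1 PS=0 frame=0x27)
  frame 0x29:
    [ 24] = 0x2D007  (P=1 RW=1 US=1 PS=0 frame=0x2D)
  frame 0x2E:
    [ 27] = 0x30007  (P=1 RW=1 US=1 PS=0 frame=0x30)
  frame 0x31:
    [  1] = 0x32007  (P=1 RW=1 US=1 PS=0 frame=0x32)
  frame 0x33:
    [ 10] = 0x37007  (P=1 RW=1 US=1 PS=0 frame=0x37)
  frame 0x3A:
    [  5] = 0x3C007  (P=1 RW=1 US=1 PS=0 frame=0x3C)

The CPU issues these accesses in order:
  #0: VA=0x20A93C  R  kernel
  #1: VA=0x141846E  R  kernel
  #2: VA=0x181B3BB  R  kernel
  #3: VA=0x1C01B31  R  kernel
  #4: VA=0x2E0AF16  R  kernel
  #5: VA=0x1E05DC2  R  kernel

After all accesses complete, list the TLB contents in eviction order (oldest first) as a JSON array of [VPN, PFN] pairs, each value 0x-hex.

Trace:
#0 VA=0x20A93C (r,kernel):
  [0] read 0x22 idx=1: raw=0x25007 flags P=1 W=1 U=1 S=0
  [1] read 0x25 idx=10: raw=0x27007 flags P=1 W=1 U=1 S=0
  → PA=0x2793C  (2 entries read)
#1 VA=0x141846E (r,kernel):
  [0] read 0x22 idx=10: raw=0x29007 flags P=1 W=1 U=1 S=0
  [1] read 0x29 idx=24: raw=0x2D007 flags P=1 W=1 U=1 S=0
  → PA=0x2D46E  (2 entries read)
#2 VA=0x181B3BB (r,kernel):
  [0] read 0x22 idx=12: raw=0x2E007 flags P=1 W=1 U=1 S=0
  [1] read 0x2E idx=27: raw=0x30007 flags P=1 W=1 U=1 S=0
  → PA=0x303BB  (2 entries read)
#3 VA=0x1C01B31 (r,kernel):
  [0] read 0x22 idx=14: raw=0x31007 flags P=1 W=1 U=1 S=0
  [1] read 0x31 idx=1: raw=0x32007 flags P=1 W=1 U=1 S=0
  → PA=0x32B31  (2 entries read)
#4 VA=0x2E0AF16 (r,kernel):
  [0] read 0x22 idx=23: raw=0x33007 flags P=1 W=1 U=1 S=0
  [1] read 0x33 idx=10: raw=0x37007 flags P=1 W=1 U=1 S=0
  → PA=0x37F16  (2 entries read)
#5 VA=0x1E05DC2 (r,kernel):
  [0] read 0x22 idx=15: raw=0x3A007 flags P=1 W=1 U=1 S=0
  [1] read 0x3A idx=5: raw=0x3C007 flags P=1 W=1 U=1 S=0
  → PA=0x3CDC2  (2 entries read)

TLB: [["0x181B", "0x30"], ["0x1C01", "0x32"], ["0x2E0A", "0x37"], ["0x1E05", "0x3C"]]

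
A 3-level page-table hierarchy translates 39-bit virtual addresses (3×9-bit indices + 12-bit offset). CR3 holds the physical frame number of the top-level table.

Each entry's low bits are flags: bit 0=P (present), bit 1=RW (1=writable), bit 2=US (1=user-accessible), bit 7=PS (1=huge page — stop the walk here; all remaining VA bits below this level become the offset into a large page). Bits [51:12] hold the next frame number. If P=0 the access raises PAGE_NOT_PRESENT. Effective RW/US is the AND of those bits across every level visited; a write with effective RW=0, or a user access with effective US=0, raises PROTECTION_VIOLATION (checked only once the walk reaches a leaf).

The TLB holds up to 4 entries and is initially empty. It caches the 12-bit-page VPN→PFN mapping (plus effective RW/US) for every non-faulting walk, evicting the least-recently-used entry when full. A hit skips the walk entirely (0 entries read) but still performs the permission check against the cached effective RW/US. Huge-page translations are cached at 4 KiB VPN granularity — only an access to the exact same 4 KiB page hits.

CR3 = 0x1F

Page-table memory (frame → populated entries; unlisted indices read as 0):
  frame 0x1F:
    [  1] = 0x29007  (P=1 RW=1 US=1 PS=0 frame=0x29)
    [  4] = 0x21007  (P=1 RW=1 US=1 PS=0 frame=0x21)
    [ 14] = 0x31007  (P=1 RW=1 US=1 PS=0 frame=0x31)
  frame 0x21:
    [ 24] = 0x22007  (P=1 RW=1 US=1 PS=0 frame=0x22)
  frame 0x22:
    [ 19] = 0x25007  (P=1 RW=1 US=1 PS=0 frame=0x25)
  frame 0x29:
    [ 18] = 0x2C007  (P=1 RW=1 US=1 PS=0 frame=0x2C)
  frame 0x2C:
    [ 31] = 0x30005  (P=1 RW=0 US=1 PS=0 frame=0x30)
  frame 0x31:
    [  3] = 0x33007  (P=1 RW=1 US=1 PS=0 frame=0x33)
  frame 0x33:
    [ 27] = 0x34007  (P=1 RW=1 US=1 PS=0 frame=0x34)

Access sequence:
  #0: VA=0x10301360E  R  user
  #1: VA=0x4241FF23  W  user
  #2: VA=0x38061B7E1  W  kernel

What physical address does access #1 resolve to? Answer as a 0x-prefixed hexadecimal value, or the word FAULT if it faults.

Walk each access:
#0 VA=0x10301360E (r,user):
  L0: frame=0x1F idx=4 entry=0x21007 [P=1 RW=1 US=1 PS=0]
  L1: frame=0x21 idx=24 entry=0x22007 [P=1 RW=1 US=1 PS=0]
  L2: frame=0x22 idx=19 entry=0x25007 [P=1 RW=1 US=1 PS=0]
  → PA=0x2560E  (3 entries read)
#1 VA=0x4241FF23 (w,user):
  L0: frame=0x1F idx=1 entry=0x29007 [P=1 RW=1 US=1 PS=0]
  L1: frame=0x29 idx=18 entry=0x2C007 [P=1 RW=1 US=1 PS=0]
  L2: frame=0x2C idx=31 entry=0x30005 [P=1 RW=0 US=1 PS=0]
  ⇒ fault: PROTECTION_VIOLATION  — 3 lookups
#2 VA=0x38061B7E1 (w,kernel):
  L0: frame=0x1F idx=14 entry=0x31007 [P=1 RW=1 US=1 PS=0]
  L1: frame=0x31 idx=3 entry=0x33007 [P=1 RW=1 US=1 PS=0]
  L2: frame=0x33 idx=27 entry=0x34007 [P=1 RW=1 US=1 PS=0]
  → PA=0x347E1  (3 entries read)

Access #1 PA: FAULT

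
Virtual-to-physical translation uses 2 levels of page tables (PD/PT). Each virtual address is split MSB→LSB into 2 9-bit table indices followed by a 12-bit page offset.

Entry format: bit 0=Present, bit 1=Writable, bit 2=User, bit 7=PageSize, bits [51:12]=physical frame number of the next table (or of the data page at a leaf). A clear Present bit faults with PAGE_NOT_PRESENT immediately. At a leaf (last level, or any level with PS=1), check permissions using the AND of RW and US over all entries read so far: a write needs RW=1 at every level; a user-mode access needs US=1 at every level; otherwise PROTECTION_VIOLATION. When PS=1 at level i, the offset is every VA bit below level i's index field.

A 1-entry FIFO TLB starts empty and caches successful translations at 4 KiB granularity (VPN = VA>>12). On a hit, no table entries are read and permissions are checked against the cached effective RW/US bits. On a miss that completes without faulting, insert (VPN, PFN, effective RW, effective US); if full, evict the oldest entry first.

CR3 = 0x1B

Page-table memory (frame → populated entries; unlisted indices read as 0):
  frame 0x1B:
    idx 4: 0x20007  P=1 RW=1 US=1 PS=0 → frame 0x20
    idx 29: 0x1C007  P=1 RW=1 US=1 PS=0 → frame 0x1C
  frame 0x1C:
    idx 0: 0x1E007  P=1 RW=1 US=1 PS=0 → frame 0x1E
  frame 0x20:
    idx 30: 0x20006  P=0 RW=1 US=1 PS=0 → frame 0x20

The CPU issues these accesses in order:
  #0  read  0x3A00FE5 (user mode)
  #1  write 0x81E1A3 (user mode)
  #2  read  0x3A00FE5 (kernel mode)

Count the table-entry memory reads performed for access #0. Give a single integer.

Per-access translation:
#0 VA=0x3A00FE5 (r,user):
  L0 @0x1B[29] → 0x1C007  P=1,RW=1,US=1,PS=0
  L1 @0x1C[0] → 0x1E007  P=1,RW=1,US=1,PS=0
  ⇒ phys 0x1EFE5  [2 reads]
#1 VA=0x81E1A3 (w,user):
  L0 @0x1B[4] → 0x20007  P=1,RW=1,US=1,PS=0
  L1 @0x20[30] → 0x20006  P=0,RW=1,US=1,PS=0
  ✗ PAGE_NOT_PRESENT  [2 reads]
#2 VA=0x3A00FE5 (r,kernel):
  TLB hit vpn=0x3A00 → PA=0x1EFE5

Entries read for #0: 2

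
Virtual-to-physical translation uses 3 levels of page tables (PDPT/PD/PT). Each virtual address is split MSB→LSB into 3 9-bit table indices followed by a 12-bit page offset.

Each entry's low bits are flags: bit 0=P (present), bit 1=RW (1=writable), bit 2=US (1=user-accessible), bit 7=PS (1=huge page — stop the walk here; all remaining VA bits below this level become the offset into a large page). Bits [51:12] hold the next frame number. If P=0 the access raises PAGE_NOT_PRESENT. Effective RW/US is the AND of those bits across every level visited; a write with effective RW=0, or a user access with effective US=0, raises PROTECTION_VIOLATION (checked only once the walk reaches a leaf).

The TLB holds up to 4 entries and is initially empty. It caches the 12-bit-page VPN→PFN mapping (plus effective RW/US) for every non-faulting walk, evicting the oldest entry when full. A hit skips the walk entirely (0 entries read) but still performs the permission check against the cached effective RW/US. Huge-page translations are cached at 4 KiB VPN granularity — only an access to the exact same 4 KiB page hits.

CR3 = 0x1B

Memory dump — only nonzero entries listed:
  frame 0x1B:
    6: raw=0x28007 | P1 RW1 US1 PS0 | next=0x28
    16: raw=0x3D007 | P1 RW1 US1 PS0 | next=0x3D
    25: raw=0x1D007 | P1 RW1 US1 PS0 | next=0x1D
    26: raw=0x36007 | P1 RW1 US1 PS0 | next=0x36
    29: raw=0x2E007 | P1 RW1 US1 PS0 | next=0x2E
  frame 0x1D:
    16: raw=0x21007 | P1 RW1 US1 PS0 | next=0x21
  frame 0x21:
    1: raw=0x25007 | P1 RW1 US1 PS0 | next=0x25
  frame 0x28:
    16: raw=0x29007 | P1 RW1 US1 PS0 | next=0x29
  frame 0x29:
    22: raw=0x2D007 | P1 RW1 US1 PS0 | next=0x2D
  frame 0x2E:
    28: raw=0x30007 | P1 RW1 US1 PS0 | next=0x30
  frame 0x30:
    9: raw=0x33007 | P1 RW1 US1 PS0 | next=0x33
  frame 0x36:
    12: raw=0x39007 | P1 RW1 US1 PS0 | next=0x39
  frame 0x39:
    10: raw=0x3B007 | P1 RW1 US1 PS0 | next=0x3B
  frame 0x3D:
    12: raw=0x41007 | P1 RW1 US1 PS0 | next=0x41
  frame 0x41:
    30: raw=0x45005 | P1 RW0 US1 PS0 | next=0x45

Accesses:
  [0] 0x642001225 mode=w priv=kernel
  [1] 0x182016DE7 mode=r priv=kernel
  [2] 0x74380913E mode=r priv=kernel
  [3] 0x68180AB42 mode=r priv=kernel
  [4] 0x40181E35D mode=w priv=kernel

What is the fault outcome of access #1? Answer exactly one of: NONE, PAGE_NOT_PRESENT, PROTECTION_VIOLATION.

Per-access translation:
#0 VA=0x642001225 (w,kernel):
  [0] read 0x1B idx=25: raw=0x1D007 flags P=1 W=1 U=1 S=0
  [1] read 0x1D idx=16: raw=0x21007 flags P=1 W=1 U=1 S=0
  [2] read 0x21 idx=1: raw=0x25007 flags P=1 W=1 U=1 S=0
  ✓ 0x25225  — 3 lookups
#1 VA=0x182016DE7 (r,kernel):
  [0] read 0x1B idx=6: raw=0x28007 flags P=1 W=1 U=1 S=0
  [1] read 0x28 idx=16: raw=0x29007 flags P=1 W=1 U=1 S=0
  [2] read 0x29 idx=22: raw=0x2D007 flags P=1 W=1 U=1 S=0
  ✓ 0x2DDE7  — 3 lookups
#2 VA=0x74380913E (r,kernel):
  [0] read 0x1B idx=29: raw=0x2E007 flags P=1 W=1 U=1 S=0
  [1] read 0x2E idx=28: raw=0x30007 flags P=1 W=1 U=1 S=0
  [2] read 0x30 idx=9: raw=0x33007 flags P=1 W=1 U=1 S=0
  ✓ 0x3313E  — 3 lookups
#3 VA=0x68180AB42 (r,kernel):
  [0] read 0x1B idx=26: raw=0x36007 flags P=1 W=1 U=1 S=0
  [1] read 0x36 idx=12: raw=0x39007 flags P=1 W=1 U=1 S=0
  [2] read 0x39 idx=10: raw=0x3B007 flags P=1 W=1 U=1 S=0
  ✓ 0x3BB42  — 3 lookups
#4 VA=0x40181E35D (w,kernel):
  [0] read 0x1B idx=16: raw=0x3D007 flags P=1 W=1 U=1 S=0
  [1] read 0x3D idx=12: raw=0x41007 flags P=1 W=1 U=1 S=0
  [2] read 0x41 idx=30: raw=0x45005 flags P=1 W=0 U=1 S=0
  ⇒ fault: PROTECTION_VIOLATION  — 3 lookups

Access #1 fault: NONE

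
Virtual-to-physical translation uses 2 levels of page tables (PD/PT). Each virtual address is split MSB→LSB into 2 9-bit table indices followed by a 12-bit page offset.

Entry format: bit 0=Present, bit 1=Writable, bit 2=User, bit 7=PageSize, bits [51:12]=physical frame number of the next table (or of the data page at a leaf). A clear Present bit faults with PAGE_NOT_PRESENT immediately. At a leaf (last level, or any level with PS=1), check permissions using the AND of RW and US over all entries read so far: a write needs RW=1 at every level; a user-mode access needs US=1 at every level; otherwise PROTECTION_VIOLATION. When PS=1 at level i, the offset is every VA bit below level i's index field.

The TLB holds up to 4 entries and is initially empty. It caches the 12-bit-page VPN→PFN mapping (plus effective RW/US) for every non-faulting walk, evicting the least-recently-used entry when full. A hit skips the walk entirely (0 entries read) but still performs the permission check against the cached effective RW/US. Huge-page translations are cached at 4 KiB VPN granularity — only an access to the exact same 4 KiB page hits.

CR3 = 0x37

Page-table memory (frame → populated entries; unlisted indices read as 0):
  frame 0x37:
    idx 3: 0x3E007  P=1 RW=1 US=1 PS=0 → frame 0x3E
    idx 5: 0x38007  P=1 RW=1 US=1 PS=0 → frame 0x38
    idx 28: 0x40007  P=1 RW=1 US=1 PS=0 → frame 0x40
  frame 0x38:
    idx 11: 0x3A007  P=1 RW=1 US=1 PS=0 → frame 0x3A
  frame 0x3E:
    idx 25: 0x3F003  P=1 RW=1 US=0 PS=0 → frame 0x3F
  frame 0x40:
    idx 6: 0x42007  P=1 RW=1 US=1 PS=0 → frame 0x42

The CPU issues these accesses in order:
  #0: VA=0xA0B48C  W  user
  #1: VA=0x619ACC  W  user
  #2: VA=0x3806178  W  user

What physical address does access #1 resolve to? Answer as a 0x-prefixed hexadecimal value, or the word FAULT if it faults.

Trace:
#0 VA=0xA0B48C (w,user):
  L0: frame=0x37 idx=5 entry=0x38007 [P=1 RW=1 US=1 PS=0]
  L1: frame=0x38 idx=11 entry=0x3A007 [P=1 RW=1 US=1 PS=0]
  ✓ 0x3A48C  — 2 lookups
#1 VA=0x619ACC (w,user):
  L0: frame=0x37 idx=3 entry=0x3E007 [P=1 RW=1 US=1 PS=0]
  L1: frame=0x3E idx=25 entry=0x3F003 [P=1 RW=1 US=0 PS=0]
  ⇒ fault: PROTECTION_VIOLATION  — 2 lookups
#2 VA=0x3806178 (w,user):
  L0: frame=0x37 idx=28 entry=0x40007 [P=1 RW=1 US=1 PS=0]
  L1: frame=0x40 idx=6 entry=0x42007 [P=1 RW=1 US=1 PS=0]
  ✓ 0x42178  — 2 lookups

Access #1 PA: FAULT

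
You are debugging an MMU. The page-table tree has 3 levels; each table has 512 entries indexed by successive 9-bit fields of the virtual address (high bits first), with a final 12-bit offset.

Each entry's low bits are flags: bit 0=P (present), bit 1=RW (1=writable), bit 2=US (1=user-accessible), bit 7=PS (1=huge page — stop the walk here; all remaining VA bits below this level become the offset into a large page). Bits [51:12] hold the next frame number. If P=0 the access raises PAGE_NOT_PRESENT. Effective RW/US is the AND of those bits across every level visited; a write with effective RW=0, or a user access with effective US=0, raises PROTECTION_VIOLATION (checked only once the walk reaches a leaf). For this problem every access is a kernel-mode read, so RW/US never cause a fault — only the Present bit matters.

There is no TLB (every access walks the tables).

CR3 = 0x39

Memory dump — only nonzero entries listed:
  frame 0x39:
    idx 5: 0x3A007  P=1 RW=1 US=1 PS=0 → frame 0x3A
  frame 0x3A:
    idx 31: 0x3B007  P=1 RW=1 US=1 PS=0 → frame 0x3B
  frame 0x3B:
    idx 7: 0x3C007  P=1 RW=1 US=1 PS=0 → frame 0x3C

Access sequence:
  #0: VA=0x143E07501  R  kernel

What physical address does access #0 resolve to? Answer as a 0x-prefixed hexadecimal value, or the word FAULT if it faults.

Trace:
#0 VA=0x143E07501 (r,kernel):
  L0: frame=0x39 idx=5 entry=0x3A007 [P=1 RW=1 US=1 PS=0]
  L1: frame=0x3A idx=31 entry=0x3B007 [P=1 RW=1 US=1 PS=0]
  L2: frame=0x3B idx=7 entry=0x3C007 [P=1 RW=1 US=1 PS=0]
  → PA=0x3C501  (3 entries read)

Access #0 PA: 0x3C501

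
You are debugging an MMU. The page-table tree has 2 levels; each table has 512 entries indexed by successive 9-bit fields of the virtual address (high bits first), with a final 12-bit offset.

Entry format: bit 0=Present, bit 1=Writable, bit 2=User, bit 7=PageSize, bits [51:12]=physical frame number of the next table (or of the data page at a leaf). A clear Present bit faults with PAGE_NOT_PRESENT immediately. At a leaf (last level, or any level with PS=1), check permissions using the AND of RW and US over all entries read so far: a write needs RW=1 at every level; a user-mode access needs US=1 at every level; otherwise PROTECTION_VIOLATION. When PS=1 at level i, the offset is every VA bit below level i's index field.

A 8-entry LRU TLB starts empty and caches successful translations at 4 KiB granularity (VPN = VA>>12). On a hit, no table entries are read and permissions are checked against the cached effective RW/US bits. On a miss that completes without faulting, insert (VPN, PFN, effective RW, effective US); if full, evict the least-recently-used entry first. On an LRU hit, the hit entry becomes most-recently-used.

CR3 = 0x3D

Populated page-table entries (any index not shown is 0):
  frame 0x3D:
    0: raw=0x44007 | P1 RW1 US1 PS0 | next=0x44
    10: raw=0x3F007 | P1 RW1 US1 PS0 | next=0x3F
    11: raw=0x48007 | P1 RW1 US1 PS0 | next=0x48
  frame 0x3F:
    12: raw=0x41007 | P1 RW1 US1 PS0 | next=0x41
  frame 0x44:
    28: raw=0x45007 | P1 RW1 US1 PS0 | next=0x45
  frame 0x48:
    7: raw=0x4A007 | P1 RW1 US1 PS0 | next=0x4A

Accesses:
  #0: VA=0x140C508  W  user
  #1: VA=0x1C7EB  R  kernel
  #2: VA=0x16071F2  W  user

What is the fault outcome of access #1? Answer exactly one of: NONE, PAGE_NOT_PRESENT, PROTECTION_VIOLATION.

Per-access translation:
#0 VA=0x140C508 (w,user):
  L0 @0x3D[10] → 0x3F007  P=1,RW=1,US=1,PS=0
  L1 @0x3F[12] → 0x41007  P=1,RW=1,US=1,PS=0
  ⇒ phys 0x41508  [2 reads]
#1 VA=0x1C7EB (r,kernel):
  L0 @0x3D[0] → 0x44007  P=1,RW=1,US=1,PS=0
  L1 @0x44[28] → 0x45007  P=1,RW=1,US=1,PS=0
  ⇒ phys 0x457EB  [2 reads]
#2 VA=0x16071F2 (w,user):
  L0 @0x3D[11] → 0x48007  P=1,RW=1,US=1,PS=0
  L1 @0x48[7] → 0x4A007  P=1,RW=1,US=1,PS=0
  ⇒ phys 0x4A1F2  [2 reads]

Access #1 fault: NONE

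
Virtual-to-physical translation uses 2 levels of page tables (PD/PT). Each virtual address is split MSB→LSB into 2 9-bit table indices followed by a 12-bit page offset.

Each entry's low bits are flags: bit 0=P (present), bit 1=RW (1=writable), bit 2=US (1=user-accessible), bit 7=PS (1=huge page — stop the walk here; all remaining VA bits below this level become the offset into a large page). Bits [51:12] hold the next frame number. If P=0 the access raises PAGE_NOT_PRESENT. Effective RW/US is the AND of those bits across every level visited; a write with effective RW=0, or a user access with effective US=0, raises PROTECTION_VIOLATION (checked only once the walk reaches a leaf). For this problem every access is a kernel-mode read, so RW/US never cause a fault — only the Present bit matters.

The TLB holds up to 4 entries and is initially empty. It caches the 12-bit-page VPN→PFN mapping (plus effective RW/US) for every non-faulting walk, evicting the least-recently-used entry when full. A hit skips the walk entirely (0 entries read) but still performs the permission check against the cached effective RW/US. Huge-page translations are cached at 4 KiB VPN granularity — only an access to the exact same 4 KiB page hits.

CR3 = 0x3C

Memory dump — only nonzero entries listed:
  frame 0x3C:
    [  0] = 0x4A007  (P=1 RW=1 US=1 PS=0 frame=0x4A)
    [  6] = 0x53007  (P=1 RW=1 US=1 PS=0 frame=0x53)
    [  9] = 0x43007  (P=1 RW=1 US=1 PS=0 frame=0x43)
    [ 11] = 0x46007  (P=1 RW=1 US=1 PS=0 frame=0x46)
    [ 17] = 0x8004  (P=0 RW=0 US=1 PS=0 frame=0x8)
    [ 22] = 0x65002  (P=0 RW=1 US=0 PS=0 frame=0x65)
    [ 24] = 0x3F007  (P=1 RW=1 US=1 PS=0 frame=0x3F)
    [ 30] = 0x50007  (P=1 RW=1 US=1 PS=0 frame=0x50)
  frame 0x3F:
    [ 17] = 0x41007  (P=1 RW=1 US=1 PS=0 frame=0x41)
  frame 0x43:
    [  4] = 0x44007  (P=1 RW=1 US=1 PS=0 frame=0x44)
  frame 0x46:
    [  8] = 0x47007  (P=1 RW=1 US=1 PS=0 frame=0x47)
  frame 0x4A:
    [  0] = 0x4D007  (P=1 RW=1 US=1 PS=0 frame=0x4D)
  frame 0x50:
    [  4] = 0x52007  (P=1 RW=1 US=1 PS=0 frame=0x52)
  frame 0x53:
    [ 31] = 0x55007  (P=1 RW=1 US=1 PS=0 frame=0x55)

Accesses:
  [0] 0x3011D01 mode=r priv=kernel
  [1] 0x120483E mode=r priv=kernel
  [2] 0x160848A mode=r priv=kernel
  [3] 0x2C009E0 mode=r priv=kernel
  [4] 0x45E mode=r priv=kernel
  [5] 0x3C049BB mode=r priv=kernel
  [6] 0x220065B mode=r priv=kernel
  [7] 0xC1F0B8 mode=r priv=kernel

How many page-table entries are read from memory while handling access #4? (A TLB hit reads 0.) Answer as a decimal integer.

Per-access translation:
#0 VA=0x3011D01 (r,kernel):
  lvl0: tbl 0x3C, slot 24 ⇒ 0x3F007 (P1/RW1/US1/PS0)
  lvl1: tbl 0x3F, slot 17 ⇒ 0x41007 (P1/RW1/US1/PS0)
  → PA=0x41D01  (2 entries read)
#1 VA=0x120483E (r,kernel):
  lvl0: tbl 0x3C, slot 9 ⇒ 0x43007 (P1/RW1/US1/PS0)
  lvl1: tbl 0x43, slot 4 ⇒ 0x44007 (P1/RW1/US1/PS0)
  → PA=0x4483E  (2 entries read)
#2 VA=0x160848A (r,kernel):
  lvl0: tbl 0x3C, slot 11 ⇒ 0x46007 (P1/RW1/US1/PS0)
  lvl1: tbl 0x46, slot 8 ⇒ 0x47007 (P1/RW1/US1/PS0)
  → PA=0x4748A  (2 entries read)
#3 VA=0x2C009E0 (r,kernel):
  lvl0: tbl 0x3C, slot 22 ⇒ 0x65002 (P0/RW1/US0/PS0)
  ✗ PAGE_NOT_PRESENT  [1 reads]
#4 VA=0x45E (r,kernel):
  lvl0: tbl 0x3C, slot 0 ⇒ 0x4A007 (P1/RW1/US1/PS0)
  lvl1: tbl 0x4A, slot 0 ⇒ 0x4D007 (P1/RW1/US1/PS0)
  → PA=0x4D45E  (2 entries read)
#5 VA=0x3C049BB (r,kernel):
  lvl0: tbl 0x3C, slot 30 ⇒ 0x50007 (P1/RW1/US1/PS0)
  lvl1: tbl 0x50, slot 4 ⇒ 0x52007 (P1/RW1/US1/PS0)
  → PA=0x529BB  (2 entries read)
#6 VA=0x220065B (r,kernel):
  lvl0: tbl 0x3C, slot 17 ⇒ 0x8004 (P0/RW0/US1/PS0)
  ✗ PAGE_NOT_PRESENT  [1 reads]
#7 VA=0xC1F0B8 (r,kernel):
  lvl0: tbl 0x3C, slot 6 ⇒ 0x53007 (P1/RW1/US1/PS0)
  lvl1: tbl 0x53, slot 31 ⇒ 0x55007 (P1/RW1/US1/PS0)
  → PA=0x550B8  (2 entries read)

Entries read for #4: 2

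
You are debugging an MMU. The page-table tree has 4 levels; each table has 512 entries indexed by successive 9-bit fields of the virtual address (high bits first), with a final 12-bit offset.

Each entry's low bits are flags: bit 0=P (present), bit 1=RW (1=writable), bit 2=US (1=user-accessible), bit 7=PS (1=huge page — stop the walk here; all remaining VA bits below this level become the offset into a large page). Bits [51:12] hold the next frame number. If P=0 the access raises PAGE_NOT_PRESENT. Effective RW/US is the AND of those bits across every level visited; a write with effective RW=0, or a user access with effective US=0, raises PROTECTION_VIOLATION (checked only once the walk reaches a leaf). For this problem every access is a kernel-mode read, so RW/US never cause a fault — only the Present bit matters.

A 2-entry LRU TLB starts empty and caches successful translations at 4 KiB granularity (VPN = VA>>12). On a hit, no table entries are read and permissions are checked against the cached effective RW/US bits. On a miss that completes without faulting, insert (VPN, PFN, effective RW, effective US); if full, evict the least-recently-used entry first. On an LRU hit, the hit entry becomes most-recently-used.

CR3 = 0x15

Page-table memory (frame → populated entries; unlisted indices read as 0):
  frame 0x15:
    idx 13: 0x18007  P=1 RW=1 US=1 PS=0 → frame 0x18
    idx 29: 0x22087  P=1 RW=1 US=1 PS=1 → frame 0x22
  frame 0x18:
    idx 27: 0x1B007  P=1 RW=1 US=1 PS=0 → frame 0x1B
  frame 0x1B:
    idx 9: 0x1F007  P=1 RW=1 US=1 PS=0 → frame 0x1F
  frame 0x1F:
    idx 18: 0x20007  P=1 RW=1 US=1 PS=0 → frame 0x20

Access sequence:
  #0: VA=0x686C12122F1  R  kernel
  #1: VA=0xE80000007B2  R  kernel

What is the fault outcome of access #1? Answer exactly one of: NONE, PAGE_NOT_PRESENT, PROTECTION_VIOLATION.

Per-access translation:
#0 VA=0x686C12122F1 (r,kernel):
  L0 @0x15[13] → 0x18007  P=1,RW=1,US=1,PS=0
  L1 @0x18[27] → 0x1B007  P=1,RW=1,US=1,PS=0
  L2 @0x1B[9] → 0x1F007  P=1,RW=1,US=1,PS=0
  L3 @0x1F[18] → 0x20007  P=1,RW=1,US=1,PS=0
  ⇒ phys 0x202F1  [4 reads]
#1 VA=0xE80000007B2 (r,kernel):
  L0 @0x15[29] → 0x22087  P=1,RW=1,US=1,PS=1
  ⇒ phys 0x227B2 (huge @L0)  [1 reads]

Access #1 fault: NONE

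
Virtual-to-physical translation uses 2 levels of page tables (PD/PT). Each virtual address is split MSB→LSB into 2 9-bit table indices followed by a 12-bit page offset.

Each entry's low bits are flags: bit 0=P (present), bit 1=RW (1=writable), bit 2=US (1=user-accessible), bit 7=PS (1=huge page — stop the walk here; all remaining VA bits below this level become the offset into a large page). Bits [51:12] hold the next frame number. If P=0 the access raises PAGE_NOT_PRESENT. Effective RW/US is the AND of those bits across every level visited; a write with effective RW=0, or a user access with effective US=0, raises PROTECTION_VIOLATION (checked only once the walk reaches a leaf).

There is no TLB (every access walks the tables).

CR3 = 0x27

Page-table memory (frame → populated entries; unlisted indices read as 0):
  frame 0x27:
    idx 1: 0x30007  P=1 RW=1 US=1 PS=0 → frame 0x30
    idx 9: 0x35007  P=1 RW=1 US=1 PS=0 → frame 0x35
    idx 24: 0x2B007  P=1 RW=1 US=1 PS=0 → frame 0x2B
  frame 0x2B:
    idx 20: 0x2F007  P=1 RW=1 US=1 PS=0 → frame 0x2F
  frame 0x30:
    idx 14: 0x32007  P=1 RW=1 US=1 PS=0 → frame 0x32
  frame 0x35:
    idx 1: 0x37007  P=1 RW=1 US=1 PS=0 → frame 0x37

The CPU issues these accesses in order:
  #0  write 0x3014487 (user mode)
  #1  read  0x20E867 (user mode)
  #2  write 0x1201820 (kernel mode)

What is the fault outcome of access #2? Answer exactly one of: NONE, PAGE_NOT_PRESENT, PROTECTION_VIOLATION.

Walk each access:
#0 VA=0x3014487 (w,user):
  lvl0: tbl 0x27, slot 24 ⇒ 0x2B007 (P1/RW1/US1/PS0)
  lvl1: tbl 0x2B, slot 20 ⇒ 0x2F007 (P1/RW1/US1/PS0)
  ✓ 0x2F487  — 2 lookups
#1 VA=0x20E867 (r,user):
  lvl0: tbl 0x27, slot 1 ⇒ 0x30007 (P1/RW1/US1/PS0)
  lvl1: tbl 0x30, slot 14 ⇒ 0x32007 (P1/RW1/US1/PS0)
  ✓ 0x32867  — 2 lookups
#2 VA=0x1201820 (w,kernel):
  lvl0: tbl 0x27, slot 9 ⇒ 0x35007 (P1/RW1/US1/PS0)
  lvl1: tbl 0x35, slot 1 ⇒ 0x37007 (P1/RW1/US1/PS0)
  ✓ 0x37820  — 2 lookups

Access #2 fault: NONE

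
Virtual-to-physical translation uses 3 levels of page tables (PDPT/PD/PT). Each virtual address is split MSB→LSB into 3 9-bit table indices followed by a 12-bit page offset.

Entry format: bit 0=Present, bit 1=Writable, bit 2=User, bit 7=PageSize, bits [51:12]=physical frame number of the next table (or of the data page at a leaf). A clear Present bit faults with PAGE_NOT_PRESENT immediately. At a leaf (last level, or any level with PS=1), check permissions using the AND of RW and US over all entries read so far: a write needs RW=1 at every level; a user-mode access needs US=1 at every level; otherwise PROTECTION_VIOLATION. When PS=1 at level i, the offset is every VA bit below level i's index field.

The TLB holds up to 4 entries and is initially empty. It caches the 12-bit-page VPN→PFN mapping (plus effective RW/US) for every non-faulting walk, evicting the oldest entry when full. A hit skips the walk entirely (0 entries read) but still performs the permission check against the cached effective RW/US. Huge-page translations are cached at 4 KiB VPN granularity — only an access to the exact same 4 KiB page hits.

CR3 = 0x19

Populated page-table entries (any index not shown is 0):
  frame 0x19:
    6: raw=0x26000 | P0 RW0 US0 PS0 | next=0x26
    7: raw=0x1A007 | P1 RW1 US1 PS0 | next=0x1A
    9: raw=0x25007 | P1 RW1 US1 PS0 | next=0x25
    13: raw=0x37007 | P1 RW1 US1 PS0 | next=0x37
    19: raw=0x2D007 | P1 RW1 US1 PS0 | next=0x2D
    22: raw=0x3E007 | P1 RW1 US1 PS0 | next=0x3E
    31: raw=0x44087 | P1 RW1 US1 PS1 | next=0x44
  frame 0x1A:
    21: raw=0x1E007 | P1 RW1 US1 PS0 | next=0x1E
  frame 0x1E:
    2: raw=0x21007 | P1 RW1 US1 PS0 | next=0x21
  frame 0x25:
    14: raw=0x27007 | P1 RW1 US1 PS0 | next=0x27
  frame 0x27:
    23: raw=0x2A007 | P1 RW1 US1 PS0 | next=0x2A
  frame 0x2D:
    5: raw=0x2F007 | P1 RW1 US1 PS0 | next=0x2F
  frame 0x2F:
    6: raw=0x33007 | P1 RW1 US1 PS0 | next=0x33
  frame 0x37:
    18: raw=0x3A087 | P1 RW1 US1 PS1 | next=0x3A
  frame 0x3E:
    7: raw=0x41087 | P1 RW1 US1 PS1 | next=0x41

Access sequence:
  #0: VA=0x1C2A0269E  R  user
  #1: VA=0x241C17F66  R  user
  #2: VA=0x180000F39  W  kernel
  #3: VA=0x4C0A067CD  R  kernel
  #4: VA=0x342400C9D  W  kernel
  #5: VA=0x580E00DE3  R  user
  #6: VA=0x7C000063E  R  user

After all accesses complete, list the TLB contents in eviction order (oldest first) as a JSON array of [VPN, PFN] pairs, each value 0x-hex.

Walk each access:
#0 VA=0x1C2A0269E (r,user):
  lvl0: tbl 0x19, slot 7 ⇒ 0x1A007 (P1/RW1/US1/PS0)
  lvl1: tbl 0x1A, slot 21 ⇒ 0x1E007 (P1/RW1/US1/PS0)
  lvl2: tbl 0x1E, slot 2 ⇒ 0x21007 (P1/RW1/US1/PS0)
  ✓ 0x2169E  — 3 lookups
#1 VA=0x241C17F66 (r,user):
  lvl0: tbl 0x19, slot 9 ⇒ 0x25007 (P1/RW1/US1/PS0)
  lvl1: tbl 0x25, slot 14 ⇒ 0x27007 (P1/RW1/US1/PS0)
  lvl2: tbl 0x27, slot 23 ⇒ 0x2A007 (P1/RW1/US1/PS0)
  ✓ 0x2AF66  — 3 lookups
#2 VA=0x180000F39 (w,kernel):
  lvl0: tbl 0x19, slot 6 ⇒ 0x26000 (P0/RW0/US0/PS0)
  ⇒ fault: PAGE_NOT_PRESENT  — 1 lookups
#3 VA=0x4C0A067CD (r,kernel):
  lvl0: tbl 0x19, slot 19 ⇒ 0x2D007 (P1/RW1/US1/PS0)
  lvl1: tbl 0x2D, slot 5 ⇒ 0x2F007 (P1/RW1/US1/PS0)
  lvl2: tbl 0x2F, slot 6 ⇒ 0x33007 (P1/RW1/US1/PS0)
  ✓ 0x337CD  — 3 lookups
#4 VA=0x342400C9D (w,kernel):
  lvl0: tbl 0x19, slot 13 ⇒ 0x37007 (P1/RW1/US1/PS0)
  lvl1: tbl 0x37, slot 18 ⇒ 0x3A087 (P1/RW1/US1/PS1)
  ✓ 0x3AC9D (huge @L1)  — 2 lookups
#5 VA=0x580E00DE3 (r,user):
  lvl0: tbl 0x19, slot 22 ⇒ 0x3E007 (P1/RW1/US1/PS0)
  lvl1: tbl 0x3E, slot 7 ⇒ 0x41087 (P1/RW1/US1/PS1)
  ✓ 0x41DE3 (huge @L1)  — 2 lookups
#6 VA=0x7C000063E (r,user):
  lvl0: tbl 0x19, slot 31 ⇒ 0x44087 (P1/RW1/US1/PS1)
  ✓ 0x4463E (huge @L0)  — 1 lookups

TLB: [["0x4C0A06", "0x33"], ["0x342400", "0x3A"], ["0x580E00", "0x41"], ["0x7C0000", "0x44"]]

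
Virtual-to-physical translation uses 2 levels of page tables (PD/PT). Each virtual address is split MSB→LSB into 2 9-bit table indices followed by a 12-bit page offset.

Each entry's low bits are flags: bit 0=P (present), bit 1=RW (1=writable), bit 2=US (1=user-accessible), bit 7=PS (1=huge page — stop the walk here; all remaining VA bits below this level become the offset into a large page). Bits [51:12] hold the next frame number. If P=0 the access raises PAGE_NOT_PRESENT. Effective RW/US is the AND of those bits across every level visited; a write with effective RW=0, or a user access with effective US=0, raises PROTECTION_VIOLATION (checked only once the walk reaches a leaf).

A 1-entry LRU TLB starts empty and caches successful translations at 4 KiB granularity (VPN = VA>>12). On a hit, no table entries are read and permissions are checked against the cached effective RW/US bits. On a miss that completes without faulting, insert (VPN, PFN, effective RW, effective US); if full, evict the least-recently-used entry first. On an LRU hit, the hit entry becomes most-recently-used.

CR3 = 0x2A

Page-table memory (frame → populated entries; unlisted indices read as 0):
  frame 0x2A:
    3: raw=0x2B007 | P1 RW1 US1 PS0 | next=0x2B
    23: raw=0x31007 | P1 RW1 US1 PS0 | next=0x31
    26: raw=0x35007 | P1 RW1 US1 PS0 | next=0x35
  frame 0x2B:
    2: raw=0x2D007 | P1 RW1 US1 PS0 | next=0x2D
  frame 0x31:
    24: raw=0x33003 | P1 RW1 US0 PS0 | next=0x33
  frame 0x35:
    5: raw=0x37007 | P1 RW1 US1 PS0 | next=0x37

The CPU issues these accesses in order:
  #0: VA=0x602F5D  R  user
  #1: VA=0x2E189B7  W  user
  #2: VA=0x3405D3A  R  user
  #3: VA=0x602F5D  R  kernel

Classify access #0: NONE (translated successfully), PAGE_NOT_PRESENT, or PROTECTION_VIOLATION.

Per-access translation:
#0 VA=0x602F5D (r,user):
  lvl0: tbl 0x2A, slot 3 ⇒ 0x2B007 (P1/RW1/US1/PS0)
  lvl1: tbl 0x2B, slot 2 ⇒ 0x2D007 (P1/RW1/US1/PS0)
  ✓ 0x2DF5D  — 2 lookups
#1 VA=0x2E189B7 (w,user):
  lvl0: tbl 0x2A, slot 23 ⇒ 0x31007 (P1/RW1/US1/PS0)
  lvl1: tbl 0x31, slot 24 ⇒ 0x33003 (P1/RW1/US0/PS0)
  ✗ PROTECTION_VIOLATION  [2 reads]
#2 VA=0x3405D3A (r,user):
  lvl0: tbl 0x2A, slot 26 ⇒ 0x35007 (P1/RW1/US1/PS0)
  lvl1: tbl 0x35, slot 5 ⇒ 0x37007 (P1/RW1/US1/PS0)
  ✓ 0x37D3A  — 2 lookups
#3 VA=0x602F5D (r,kernel):
  lvl0: tbl 0x2A, slot 3 ⇒ 0x2B007 (P1/RW1/US1/PS0)
  lvl1: tbl 0x2B, slot 2 ⇒ 0x2D007 (P1/RW1/US1/PS0)
  ✓ 0x2DF5D  — 2 lookups

Access #0 fault: NONE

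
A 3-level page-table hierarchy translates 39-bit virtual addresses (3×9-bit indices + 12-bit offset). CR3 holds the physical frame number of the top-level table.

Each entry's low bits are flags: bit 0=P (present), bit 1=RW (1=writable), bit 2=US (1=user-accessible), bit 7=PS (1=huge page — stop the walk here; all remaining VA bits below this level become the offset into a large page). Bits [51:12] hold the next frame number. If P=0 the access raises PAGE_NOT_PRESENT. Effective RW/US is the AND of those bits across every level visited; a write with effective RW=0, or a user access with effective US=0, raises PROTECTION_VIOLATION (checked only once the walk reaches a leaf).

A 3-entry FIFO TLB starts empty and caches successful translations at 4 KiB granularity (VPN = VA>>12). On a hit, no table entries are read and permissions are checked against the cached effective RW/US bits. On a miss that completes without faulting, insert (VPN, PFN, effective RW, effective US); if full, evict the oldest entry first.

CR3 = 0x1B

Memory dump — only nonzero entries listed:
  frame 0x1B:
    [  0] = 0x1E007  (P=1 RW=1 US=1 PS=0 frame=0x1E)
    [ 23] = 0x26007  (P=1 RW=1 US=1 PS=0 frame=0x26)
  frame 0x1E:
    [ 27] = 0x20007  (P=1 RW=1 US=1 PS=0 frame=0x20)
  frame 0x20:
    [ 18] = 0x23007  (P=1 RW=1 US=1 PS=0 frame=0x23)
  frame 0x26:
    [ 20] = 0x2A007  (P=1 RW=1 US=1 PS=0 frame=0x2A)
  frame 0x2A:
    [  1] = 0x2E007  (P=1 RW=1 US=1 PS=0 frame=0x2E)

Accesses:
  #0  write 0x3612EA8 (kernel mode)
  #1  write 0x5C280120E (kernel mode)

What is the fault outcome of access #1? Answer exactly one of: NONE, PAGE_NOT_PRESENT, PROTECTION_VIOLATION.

Walk each access:
#0 VA=0x3612EA8 (w,kernel):
  L0: frame=0x1B idx=0 entry=0x1E007 [P=1 RW=1 US=1 PS=0]
  L1: frame=0x1E idx=27 entry=0x20007 [P=1 RW=1 US=1 PS=0]
  L2: frame=0x20 idx=18 entry=0x23007 [P=1 RW=1 US=1 PS=0]
  → PA=0x23EA8  (3 entries read)
#1 VA=0x5C280120E (w,kernel):
  L0: frame=0x1B idx=23 entry=0x26007 [P=1 RW=1 US=1 PS=0]
  L1: frame=0x26 idx=20 entry=0x2A007 [P=1 RW=1 US=1 PS=0]
  L2: frame=0x2A idx=1 entry=0x2E007 [P=1 RW=1 US=1 PS=0]
  → PA=0x2E20E  (3 entries read)

Access #1 fault: NONE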